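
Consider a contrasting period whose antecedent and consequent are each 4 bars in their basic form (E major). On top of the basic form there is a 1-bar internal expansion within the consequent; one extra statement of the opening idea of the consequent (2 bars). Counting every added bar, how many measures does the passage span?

11 measures

Basic contrasting period: 4 + 4 = 8 bars.
8 (basic form) + 1 (internal expansion) + 2 (extra statement) = 11.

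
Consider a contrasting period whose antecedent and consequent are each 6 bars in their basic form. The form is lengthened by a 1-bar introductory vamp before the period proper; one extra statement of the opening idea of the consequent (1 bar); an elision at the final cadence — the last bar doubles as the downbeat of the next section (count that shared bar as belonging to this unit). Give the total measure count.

Basic contrasting period: 6 + 6 = 12 bars.
12 (basic form) + 1 (introduction) + 1 (extra statement) = 14.
The elision shares a bar with the next section but does not change this unit's count.

14 measures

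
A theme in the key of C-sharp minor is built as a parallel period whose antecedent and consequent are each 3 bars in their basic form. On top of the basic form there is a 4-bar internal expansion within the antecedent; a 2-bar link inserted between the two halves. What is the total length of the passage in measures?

12 measures

Basic parallel period: 3 + 3 = 6 bars.
6 (basic form) + 4 (internal expansion) + 2 (link) = 12.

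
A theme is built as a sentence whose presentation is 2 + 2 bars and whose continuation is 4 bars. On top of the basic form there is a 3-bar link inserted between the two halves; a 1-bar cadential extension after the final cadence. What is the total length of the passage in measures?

12 measures

Basic sentence: 2 + 2 + 4 = 8 bars.
8 (basic form) + 3 (link) + 1 (cadential extension) = 12.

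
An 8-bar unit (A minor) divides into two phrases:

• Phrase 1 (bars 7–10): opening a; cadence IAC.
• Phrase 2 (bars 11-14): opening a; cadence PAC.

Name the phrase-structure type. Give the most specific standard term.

parallel period

Phrase 1 ends with an imperfect authentic cadence (weaker) and phrase 2 with a perfect authentic cadence (stronger): antecedent + consequent = a period.
The two phrases open with the same material (a / a), so the period is parallel.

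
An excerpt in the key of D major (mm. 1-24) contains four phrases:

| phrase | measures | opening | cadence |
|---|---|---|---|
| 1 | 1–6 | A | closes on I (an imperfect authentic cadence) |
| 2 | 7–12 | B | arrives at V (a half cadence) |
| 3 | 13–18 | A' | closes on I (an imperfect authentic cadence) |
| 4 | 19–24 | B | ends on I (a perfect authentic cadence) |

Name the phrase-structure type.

parallel double period

Four phrases in two halves: the first half (measures 1–12) ends with a half cadence, the second (mm. 13–24) with a perfect authentic cadence — a large antecedent–consequent pair, i.e. a double period.
Phrase 3 begins with the same material as phrase 1, making it parallel.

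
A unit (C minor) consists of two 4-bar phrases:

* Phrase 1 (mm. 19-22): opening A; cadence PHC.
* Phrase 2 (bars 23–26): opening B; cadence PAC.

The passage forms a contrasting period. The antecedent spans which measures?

The antecedent is the phrase ending with the weaker cadence (Phrygian half cadence, phrase 1) and the consequent the one ending more conclusively (perfect authentic cadence, phrase 2); the antecedent is measures 19-22.

measures 19–22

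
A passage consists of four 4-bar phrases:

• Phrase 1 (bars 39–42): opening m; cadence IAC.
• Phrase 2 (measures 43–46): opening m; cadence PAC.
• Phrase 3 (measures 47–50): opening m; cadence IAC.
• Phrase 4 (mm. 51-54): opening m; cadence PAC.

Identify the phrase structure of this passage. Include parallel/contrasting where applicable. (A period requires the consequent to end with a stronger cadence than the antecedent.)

The cadence pattern IAC–PAC–IAC–PAC is weak–strong twice, and phrases 3–4 restate phrases 1–2: a period heard twice, not a double period (which would end weakly at phrase 2).

repeated period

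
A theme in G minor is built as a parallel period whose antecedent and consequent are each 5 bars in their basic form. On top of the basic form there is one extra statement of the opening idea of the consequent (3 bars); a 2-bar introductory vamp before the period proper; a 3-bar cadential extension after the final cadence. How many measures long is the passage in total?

Basic parallel period: 5 + 5 = 10 bars.
10 (basic form) + 3 (extra statement) + 2 (introduction) + 3 (cadential extension) = 18.

18 measures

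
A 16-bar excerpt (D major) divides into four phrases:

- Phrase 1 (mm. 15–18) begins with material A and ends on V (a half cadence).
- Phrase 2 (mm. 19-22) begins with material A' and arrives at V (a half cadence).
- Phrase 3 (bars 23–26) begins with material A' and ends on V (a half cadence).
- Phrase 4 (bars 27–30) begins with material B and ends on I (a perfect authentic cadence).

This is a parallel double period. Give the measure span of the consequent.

measures 23–30

In a double period the first pair of phrases (ending half cadence) is the large antecedent and the second pair (ending perfect authentic cadence) is the large consequent; the consequent is measures 23–30.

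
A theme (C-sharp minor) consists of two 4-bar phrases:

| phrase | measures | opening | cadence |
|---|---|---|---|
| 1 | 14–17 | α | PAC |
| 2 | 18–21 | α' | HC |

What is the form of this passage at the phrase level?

phrase group

The second phrase closes with a half cadence, which is not stronger than the first phrase's perfect authentic cadence; without a weak→strong cadential pair there is no antecedent–consequent relationship, so this is a phrase group rather than a period.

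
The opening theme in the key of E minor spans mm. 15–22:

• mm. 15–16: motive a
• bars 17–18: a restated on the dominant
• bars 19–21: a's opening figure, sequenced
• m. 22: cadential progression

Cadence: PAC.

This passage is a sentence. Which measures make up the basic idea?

measures 15–16

The presentation of a sentence is the basic idea (measures 15–16) plus its repetition (mm. 17–18); the basic idea is therefore mm. 15–16.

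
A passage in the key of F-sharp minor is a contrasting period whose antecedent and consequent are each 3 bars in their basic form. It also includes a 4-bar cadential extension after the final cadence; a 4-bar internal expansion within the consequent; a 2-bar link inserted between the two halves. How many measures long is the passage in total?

Basic contrasting period: 3 + 3 = 6 bars.
6 (basic form) + 4 (cadential extension) + 4 (internal expansion) + 2 (link) = 16.

16 measures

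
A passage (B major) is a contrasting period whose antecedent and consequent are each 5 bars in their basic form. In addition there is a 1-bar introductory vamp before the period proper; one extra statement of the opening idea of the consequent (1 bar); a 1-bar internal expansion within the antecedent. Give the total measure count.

13 measures

Basic contrasting period: 5 + 5 = 10 bars.
10 (basic form) + 1 (introduction) + 1 (extra statement) + 1 (internal expansion) = 13.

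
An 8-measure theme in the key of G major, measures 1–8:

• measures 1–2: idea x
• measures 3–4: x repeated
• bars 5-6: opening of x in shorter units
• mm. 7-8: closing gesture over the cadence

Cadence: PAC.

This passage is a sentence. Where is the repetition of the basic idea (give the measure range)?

measures 3–4

The presentation of a sentence is the basic idea (bars 1–2) plus its repetition (measures 3–4); the repetition of the basic idea is therefore mm. 3-4.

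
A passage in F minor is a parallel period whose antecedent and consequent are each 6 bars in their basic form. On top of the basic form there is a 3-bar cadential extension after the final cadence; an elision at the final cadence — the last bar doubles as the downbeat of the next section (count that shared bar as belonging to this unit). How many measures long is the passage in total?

Basic parallel period: 6 + 6 = 12 bars.
12 (basic form) + 3 (cadential extension) = 15.
The elision shares a bar with the next section but does not change this unit's count.

15 measures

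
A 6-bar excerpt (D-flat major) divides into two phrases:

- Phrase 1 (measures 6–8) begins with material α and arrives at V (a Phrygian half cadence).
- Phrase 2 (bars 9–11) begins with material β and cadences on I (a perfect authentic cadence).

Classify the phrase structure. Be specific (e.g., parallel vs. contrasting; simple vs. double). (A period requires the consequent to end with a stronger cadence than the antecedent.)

Phrase 1 ends with a Phrygian half cadence (weaker) and phrase 2 with a perfect authentic cadence (stronger): antecedent + consequent = a period.
The two phrases open with different material (α / β), so the period is contrasting.

contrasting period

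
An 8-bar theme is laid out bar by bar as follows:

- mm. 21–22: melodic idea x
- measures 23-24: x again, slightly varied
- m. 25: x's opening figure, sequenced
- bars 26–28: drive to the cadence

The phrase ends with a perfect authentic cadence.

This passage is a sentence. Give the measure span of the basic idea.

The presentation of a sentence is the basic idea (bars 21–22) plus its repetition (bars 23–24); the basic idea is therefore bars 21–22.

measures 21–22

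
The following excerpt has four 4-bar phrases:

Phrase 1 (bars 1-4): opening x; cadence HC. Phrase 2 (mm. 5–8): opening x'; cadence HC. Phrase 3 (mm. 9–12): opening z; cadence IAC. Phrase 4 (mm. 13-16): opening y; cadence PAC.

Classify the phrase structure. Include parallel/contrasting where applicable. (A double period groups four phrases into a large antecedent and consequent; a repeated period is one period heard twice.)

contrasting double period

Four phrases in two halves: the first half (mm. 1–8) ends with a half cadence, the second (mm. 9–16) with a perfect authentic cadence — a large antecedent–consequent pair, i.e. a double period.
Phrase 3 begins with different material from phrase 1, making it contrasting.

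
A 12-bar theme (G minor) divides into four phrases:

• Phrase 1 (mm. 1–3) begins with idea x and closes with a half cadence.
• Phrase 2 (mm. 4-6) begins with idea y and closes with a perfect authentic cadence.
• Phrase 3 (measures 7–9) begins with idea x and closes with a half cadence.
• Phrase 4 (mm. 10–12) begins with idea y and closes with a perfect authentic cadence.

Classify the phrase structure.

repeated period

The cadence pattern HC–PAC–HC–PAC is weak–strong twice, and phrases 3–4 restate phrases 1–2: a period heard twice, not a double period (which would end weakly at phrase 2).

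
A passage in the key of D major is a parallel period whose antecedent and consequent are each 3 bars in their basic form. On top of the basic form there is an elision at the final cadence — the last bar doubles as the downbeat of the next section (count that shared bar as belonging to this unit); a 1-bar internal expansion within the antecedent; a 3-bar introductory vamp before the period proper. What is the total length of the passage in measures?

Basic parallel period: 3 + 3 = 6 bars.
6 (basic form) + 1 (internal expansion) + 3 (introduction) = 10.
The elision shares a bar with the next section but does not change this unit's count.

10 measures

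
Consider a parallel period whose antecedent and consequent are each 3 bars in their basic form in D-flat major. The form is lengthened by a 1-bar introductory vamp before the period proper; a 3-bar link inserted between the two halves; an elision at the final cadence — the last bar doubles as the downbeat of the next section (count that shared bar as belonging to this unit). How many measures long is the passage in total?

10 measures

Basic parallel period: 3 + 3 = 6 bars.
6 (basic form) + 1 (introduction) + 3 (link) = 10.
The elision shares a bar with the next section but does not change this unit's count.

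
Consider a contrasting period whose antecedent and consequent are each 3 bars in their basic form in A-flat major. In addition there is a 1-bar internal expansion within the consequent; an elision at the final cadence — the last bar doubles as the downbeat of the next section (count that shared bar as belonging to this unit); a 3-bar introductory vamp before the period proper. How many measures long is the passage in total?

Basic contrasting period: 3 + 3 = 6 bars.
6 (basic form) + 1 (internal expansion) + 3 (introduction) = 10.
The elision shares a bar with the next section but does not change this unit's count.

10 measures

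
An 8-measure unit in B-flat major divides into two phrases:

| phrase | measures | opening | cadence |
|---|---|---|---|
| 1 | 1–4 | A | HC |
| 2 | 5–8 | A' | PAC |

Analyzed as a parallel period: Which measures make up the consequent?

measures 5–8

The antecedent is the phrase ending with the weaker cadence (half cadence, phrase 1) and the consequent the one ending more conclusively (perfect authentic cadence, phrase 2); the consequent is mm. 5–8.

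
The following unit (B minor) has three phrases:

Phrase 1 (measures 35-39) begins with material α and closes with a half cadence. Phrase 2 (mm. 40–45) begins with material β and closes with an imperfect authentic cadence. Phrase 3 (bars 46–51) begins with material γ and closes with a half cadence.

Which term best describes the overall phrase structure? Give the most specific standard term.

phrase group

The final phrase closes with a half cadence, which is not stronger than the preceding imperfect authentic cadence; the 3 phrases lack an overall antecedent–consequent design and so form a phrase group.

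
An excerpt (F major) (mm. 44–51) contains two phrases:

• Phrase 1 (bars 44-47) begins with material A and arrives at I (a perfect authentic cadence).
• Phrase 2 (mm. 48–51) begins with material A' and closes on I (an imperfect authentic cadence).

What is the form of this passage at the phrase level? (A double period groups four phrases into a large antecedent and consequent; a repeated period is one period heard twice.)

The second phrase closes with an imperfect authentic cadence, which is not stronger than the first phrase's perfect authentic cadence; without a weak→strong cadential pair there is no antecedent–consequent relationship, so this is a phrase group rather than a period.

phrase group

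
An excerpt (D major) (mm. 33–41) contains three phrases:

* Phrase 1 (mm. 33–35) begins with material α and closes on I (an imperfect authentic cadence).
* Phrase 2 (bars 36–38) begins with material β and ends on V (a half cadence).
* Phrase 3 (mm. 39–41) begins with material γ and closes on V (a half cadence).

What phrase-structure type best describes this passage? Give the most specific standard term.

phrase group

The final phrase closes with a half cadence, which is not stronger than the preceding half cadence; the 3 phrases lack an overall antecedent–consequent design and so form a phrase group.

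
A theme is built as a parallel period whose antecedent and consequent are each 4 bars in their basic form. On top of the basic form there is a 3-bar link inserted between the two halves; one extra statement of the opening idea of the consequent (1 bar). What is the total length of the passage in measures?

Basic parallel period: 4 + 4 = 8 bars.
8 (basic form) + 3 (link) + 1 (extra statement) = 12.

12 measures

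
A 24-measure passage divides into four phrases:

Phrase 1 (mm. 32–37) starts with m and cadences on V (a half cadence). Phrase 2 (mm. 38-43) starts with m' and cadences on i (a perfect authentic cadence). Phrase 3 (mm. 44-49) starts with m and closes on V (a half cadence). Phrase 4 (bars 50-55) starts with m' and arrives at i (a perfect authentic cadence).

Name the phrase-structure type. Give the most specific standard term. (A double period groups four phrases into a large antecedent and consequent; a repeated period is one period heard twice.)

repeated period

The cadence pattern HC–PAC–HC–PAC is weak–strong twice, and phrases 3–4 restate phrases 1–2: a period heard twice, not a double period (which would end weakly at phrase 2).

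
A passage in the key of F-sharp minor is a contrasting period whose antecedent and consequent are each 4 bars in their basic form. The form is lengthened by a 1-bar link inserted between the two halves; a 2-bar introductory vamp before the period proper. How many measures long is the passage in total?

Basic contrasting period: 4 + 4 = 8 bars.
8 (basic form) + 1 (link) + 2 (introduction) = 11.

11 measures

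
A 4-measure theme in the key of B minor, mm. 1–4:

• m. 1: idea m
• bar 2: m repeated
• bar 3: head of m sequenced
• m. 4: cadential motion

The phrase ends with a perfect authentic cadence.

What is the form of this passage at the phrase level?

sentence

Basic idea (m. 1) + its repetition (measure 2) form the presentation; fragmentation and cadence (mm. 3–4) form the continuation — the 4-bar whole is a sentence.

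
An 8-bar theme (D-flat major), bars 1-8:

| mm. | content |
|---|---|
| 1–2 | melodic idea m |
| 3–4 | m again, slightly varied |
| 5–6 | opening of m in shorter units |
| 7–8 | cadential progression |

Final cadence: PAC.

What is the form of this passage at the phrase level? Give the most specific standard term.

Basic idea (mm. 1–2) + its repetition (mm. 3–4) form the presentation; fragmentation and cadence (mm. 5–8) form the continuation — the 8-bar whole is a sentence.

sentence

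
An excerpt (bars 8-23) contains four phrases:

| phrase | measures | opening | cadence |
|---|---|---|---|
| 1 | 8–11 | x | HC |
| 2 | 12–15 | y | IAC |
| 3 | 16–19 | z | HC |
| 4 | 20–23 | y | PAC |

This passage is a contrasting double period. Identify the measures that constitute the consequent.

measures 16–23

In a double period the four phrases pair into a large antecedent (phrases 1–2, ending imperfect authentic cadence) and a large consequent (phrases 3–4, ending perfect authentic cadence). The consequent spans bars 16–23.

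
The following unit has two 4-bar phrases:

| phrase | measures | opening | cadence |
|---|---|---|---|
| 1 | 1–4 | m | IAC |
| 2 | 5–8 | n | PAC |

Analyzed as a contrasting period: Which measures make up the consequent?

measures 5–8

The antecedent is the phrase ending with the weaker cadence (imperfect authentic cadence, phrase 1) and the consequent the one ending more conclusively (perfect authentic cadence, phrase 2); the consequent is mm. 5–8.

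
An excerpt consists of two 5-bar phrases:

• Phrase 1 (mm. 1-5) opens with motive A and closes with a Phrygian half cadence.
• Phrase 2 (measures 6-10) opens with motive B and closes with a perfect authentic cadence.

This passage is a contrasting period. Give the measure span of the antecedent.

measures 1–5

The antecedent is the phrase ending with the weaker cadence (Phrygian half cadence, phrase 1) and the consequent the one ending more conclusively (perfect authentic cadence, phrase 2); the antecedent is measures 1–5.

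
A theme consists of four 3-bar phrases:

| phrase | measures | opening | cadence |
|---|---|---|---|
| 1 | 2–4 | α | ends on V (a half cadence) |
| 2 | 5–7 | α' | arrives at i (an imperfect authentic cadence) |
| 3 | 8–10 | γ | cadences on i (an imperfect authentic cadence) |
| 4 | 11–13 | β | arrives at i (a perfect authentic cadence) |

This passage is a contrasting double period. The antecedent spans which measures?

In a double period the four phrases pair into a large antecedent (phrases 1–2, ending imperfect authentic cadence) and a large consequent (phrases 3–4, ending perfect authentic cadence). The antecedent spans mm. 2–7.

measures 2–7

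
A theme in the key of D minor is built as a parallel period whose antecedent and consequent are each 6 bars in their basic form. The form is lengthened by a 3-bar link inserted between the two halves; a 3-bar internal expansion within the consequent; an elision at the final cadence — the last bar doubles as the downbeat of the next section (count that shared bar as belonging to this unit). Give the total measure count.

Basic parallel period: 6 + 6 = 12 bars.
12 (basic form) + 3 (link) + 3 (internal expansion) = 18.
The elision shares a bar with the next section but does not change this unit's count.

18 measures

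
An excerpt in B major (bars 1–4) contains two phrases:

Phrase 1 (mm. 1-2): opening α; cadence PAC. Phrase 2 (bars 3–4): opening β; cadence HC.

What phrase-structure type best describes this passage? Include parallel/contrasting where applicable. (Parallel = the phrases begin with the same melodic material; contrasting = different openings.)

phrase group

The second phrase closes with a half cadence, which is not stronger than the first phrase's perfect authentic cadence; without a weak→strong cadential pair there is no antecedent–consequent relationship, so this is a phrase group rather than a period.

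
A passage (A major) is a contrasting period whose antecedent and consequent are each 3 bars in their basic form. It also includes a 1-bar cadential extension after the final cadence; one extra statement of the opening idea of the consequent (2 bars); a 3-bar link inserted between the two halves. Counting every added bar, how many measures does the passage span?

Basic contrasting period: 3 + 3 = 6 bars.
6 (basic form) + 1 (cadential extension) + 2 (extra statement) + 3 (link) = 12.

12 measures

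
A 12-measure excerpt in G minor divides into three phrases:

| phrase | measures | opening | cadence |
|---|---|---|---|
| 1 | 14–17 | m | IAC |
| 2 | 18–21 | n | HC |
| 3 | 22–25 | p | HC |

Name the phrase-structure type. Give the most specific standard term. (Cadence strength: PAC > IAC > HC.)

The final phrase closes with a half cadence, which is not stronger than the preceding half cadence; the 3 phrases lack an overall antecedent–consequent design and so form a phrase group.

phrase group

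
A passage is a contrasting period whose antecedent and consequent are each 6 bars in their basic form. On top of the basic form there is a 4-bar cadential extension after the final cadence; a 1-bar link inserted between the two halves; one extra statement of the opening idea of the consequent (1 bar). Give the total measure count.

18 measures

Basic contrasting period: 6 + 6 = 12 bars.
12 (basic form) + 4 (cadential extension) + 1 (link) + 1 (extra statement) = 18.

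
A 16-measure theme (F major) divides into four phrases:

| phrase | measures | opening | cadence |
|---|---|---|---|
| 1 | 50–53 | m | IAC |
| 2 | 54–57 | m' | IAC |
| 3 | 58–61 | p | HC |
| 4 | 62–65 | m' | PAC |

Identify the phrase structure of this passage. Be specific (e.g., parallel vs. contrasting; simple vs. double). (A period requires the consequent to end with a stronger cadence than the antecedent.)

contrasting double period

Four phrases in two halves: the first half (mm. 50–57) ends with an imperfect authentic cadence, the second (measures 58-65) with a perfect authentic cadence — a large antecedent–consequent pair, i.e. a double period.
Phrase 3 begins with different material from phrase 1, making it contrasting.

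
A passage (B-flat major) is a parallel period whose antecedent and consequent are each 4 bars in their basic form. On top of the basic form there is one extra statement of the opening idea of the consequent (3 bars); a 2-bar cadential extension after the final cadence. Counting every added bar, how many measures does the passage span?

13 measures

Basic parallel period: 4 + 4 = 8 bars.
8 (basic form) + 3 (extra statement) + 2 (cadential extension) = 13.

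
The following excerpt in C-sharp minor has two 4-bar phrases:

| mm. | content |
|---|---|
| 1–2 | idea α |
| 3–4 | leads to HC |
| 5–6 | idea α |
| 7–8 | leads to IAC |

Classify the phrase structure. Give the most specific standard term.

Phrase 1 ends with a half cadence (weaker) and phrase 2 with an imperfect authentic cadence (stronger): antecedent + consequent = a period.
The two phrases open with the same material (α / α), so the period is parallel.

parallel period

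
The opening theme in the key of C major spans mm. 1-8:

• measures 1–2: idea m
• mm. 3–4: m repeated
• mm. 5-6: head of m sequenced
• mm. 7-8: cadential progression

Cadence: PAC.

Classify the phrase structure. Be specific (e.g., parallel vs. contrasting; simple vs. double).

Basic idea (bars 1–2) + its repetition (mm. 3–4) form the presentation; fragmentation and cadence (mm. 5–8) form the continuation — the 8-bar whole is a sentence.

sentence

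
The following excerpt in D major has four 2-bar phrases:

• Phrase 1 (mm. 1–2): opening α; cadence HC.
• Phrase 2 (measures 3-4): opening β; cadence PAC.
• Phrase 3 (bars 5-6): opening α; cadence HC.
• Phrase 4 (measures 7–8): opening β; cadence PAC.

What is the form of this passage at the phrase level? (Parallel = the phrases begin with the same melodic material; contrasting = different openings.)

The cadence pattern HC–PAC–HC–PAC is weak–strong twice, and phrases 3–4 restate phrases 1–2: a period heard twice, not a double period (which would end weakly at phrase 2).

repeated period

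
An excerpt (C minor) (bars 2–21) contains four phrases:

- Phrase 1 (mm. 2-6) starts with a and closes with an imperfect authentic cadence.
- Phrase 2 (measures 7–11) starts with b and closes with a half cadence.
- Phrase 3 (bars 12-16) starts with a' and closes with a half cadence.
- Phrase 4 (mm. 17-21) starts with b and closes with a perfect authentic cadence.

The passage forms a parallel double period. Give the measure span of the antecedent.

measures 2–11

In a double period the first pair of phrases (ending half cadence) is the large antecedent and the second pair (ending perfect authentic cadence) is the large consequent; the antecedent is measures 2–11.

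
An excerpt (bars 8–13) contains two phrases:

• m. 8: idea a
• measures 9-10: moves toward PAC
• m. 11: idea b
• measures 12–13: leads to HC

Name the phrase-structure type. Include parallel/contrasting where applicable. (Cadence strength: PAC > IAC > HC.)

phrase group

The second phrase closes with a half cadence, which is not stronger than the first phrase's perfect authentic cadence; without a weak→strong cadential pair there is no antecedent–consequent relationship, so this is a phrase group rather than a period.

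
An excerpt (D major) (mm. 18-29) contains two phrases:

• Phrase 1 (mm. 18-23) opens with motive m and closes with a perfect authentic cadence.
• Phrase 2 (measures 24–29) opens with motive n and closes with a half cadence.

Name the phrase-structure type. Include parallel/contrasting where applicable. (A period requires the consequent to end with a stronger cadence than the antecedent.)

The second phrase closes with a half cadence, which is not stronger than the first phrase's perfect authentic cadence; without a weak→strong cadential pair there is no antecedent–consequent relationship, so this is a phrase group rather than a period.

phrase group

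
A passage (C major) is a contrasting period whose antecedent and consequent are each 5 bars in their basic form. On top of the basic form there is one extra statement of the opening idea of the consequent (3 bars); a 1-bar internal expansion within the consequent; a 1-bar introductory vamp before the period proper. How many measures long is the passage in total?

Basic contrasting period: 5 + 5 = 10 bars.
10 (basic form) + 3 (extra statement) + 1 (internal expansion) + 1 (introduction) = 15.

15 measures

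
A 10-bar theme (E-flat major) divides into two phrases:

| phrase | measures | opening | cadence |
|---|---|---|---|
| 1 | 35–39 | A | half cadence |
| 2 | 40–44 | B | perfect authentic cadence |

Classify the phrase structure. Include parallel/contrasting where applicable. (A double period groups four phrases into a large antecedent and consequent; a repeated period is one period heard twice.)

contrasting period

Phrase 1 ends with a half cadence (weaker) and phrase 2 with a perfect authentic cadence (stronger): antecedent + consequent = a period.
The two phrases open with different material (A / B), so the period is contrasting.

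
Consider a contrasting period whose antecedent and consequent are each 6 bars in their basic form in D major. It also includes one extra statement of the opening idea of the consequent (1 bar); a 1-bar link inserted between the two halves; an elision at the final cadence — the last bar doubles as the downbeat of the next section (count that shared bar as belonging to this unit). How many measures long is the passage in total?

14 measures

Basic contrasting period: 6 + 6 = 12 bars.
12 (basic form) + 1 (extra statement) + 1 (link) = 14.
The elision shares a bar with the next section but does not change this unit's count.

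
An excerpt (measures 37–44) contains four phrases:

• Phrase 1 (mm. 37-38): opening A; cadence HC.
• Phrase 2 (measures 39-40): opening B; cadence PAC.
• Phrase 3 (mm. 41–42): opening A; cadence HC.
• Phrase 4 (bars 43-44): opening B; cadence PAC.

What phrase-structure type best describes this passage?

The cadence pattern HC–PAC–HC–PAC is weak–strong twice, and phrases 3–4 restate phrases 1–2: a period heard twice, not a double period (which would end weakly at phrase 2).

repeated period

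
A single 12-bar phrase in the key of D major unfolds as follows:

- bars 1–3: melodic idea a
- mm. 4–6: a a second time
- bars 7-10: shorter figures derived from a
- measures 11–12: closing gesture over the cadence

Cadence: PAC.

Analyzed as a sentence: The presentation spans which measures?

measures 1–6

The presentation of a sentence is the basic idea (measures 1–3) plus its repetition (measures 4-6); the presentation is therefore mm. 1–6.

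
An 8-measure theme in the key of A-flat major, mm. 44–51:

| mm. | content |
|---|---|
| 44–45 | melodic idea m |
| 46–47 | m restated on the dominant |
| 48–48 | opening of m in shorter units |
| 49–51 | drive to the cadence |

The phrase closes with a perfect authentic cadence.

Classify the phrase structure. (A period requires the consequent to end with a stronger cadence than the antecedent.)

sentence

Basic idea (mm. 44–45) + its repetition (measures 46–47) form the presentation; fragmentation and cadence (measures 48–51) form the continuation — the 8-bar whole is a sentence.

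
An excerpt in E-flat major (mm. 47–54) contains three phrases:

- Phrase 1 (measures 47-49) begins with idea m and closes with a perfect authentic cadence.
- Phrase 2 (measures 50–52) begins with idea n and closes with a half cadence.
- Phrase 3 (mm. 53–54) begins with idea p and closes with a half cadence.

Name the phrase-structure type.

The final phrase closes with a half cadence, which is not stronger than the preceding half cadence; the 3 phrases lack an overall antecedent–consequent design and so form a phrase group.

phrase group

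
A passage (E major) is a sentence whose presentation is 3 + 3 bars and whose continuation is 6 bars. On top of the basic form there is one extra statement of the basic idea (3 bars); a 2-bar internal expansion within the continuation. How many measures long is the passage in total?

Basic sentence: 3 + 3 + 6 = 12 bars.
12 (basic form) + 3 (extra statement) + 2 (internal expansion) = 17.

17 measures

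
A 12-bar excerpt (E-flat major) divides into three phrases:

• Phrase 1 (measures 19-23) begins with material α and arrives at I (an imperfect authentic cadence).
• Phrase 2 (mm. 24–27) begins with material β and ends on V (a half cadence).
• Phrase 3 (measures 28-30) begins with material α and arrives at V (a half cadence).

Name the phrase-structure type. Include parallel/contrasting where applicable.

phrase group

The final phrase closes with a half cadence, which is not stronger than the preceding half cadence; the 3 phrases lack an overall antecedent–consequent design and so form a phrase group.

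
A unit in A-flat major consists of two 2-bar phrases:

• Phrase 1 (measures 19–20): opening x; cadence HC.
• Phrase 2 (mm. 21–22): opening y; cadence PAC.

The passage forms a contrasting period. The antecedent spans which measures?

measures 19–20

The antecedent is the phrase ending with the weaker cadence (half cadence, phrase 1) and the consequent the one ending more conclusively (perfect authentic cadence, phrase 2); the antecedent is bars 19–20.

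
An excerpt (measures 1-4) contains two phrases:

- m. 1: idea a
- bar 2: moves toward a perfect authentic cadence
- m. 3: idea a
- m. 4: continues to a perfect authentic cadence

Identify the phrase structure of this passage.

Both phrases have the same opening (a) and the same cadence (perfect authentic cadence): the second is a restatement, not a consequent, so this is a repeated phrase rather than a period.

repeated phrase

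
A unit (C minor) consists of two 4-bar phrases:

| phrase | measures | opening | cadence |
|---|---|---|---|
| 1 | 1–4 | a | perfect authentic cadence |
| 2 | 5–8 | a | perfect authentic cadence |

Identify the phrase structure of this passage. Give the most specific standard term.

repeated phrase

Both phrases have the same opening (a) and the same cadence (perfect authentic cadence): the second is a restatement, not a consequent, so this is a repeated phrase rather than a period.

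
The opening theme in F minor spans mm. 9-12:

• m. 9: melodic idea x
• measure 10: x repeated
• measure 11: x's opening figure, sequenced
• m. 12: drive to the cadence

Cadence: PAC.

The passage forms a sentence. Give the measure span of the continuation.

measures 11–12

After the presentation (bars 9-10), the continuation covers the fragmentation through the cadence: mm. 11-12.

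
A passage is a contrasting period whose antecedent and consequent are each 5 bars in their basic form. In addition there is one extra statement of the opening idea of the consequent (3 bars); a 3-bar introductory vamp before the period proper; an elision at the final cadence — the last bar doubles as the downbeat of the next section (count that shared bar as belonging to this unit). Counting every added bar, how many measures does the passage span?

Basic contrasting period: 5 + 5 = 10 bars.
10 (basic form) + 3 (extra statement) + 3 (introduction) = 16.
The elision shares a bar with the next section but does not change this unit's count.

16 measures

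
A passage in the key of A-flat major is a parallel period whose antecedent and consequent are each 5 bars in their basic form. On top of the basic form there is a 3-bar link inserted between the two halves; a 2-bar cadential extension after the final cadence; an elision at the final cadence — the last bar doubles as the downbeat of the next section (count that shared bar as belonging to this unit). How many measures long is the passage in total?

Basic parallel period: 5 + 5 = 10 bars.
10 (basic form) + 3 (link) + 2 (cadential extension) = 15.
The elision shares a bar with the next section but does not change this unit's count.

15 measures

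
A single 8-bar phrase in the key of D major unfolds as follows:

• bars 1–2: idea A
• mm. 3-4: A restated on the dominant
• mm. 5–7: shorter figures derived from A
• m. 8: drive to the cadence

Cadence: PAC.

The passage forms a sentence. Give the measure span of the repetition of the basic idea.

The presentation of a sentence is the basic idea (bars 1–2) plus its repetition (mm. 3–4); the repetition of the basic idea is therefore measures 3–4.

measures 3–4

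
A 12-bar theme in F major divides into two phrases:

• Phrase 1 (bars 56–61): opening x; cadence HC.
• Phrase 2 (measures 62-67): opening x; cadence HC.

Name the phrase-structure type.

Both phrases have the same opening (x) and the same cadence (half cadence): the second is a restatement, not a consequent, so this is a repeated phrase rather than a period.

repeated phrase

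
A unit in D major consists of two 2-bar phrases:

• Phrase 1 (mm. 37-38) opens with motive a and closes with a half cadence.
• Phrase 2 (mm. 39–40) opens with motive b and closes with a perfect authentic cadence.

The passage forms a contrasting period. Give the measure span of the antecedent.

measures 37–38

The phrase ending with the weaker cadence (half cadence) is the antecedent; the one ending more conclusively (perfect authentic cadence) is the consequent. The antecedent is measures 37–38.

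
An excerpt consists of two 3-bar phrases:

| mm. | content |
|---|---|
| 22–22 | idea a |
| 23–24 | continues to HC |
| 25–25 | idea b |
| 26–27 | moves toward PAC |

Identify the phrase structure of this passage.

contrasting period

Phrase 1 ends with a half cadence (weaker) and phrase 2 with a perfect authentic cadence (stronger): antecedent + consequent = a period.
The two phrases open with different material (a / b), so the period is contrasting.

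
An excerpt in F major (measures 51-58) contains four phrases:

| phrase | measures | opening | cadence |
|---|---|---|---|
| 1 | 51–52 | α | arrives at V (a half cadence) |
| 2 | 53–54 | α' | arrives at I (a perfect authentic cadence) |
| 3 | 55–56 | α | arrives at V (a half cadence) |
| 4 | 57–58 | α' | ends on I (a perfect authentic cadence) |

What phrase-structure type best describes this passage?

repeated period

The cadence pattern HC–PAC–HC–PAC is weak–strong twice, and phrases 3–4 restate phrases 1–2: a period heard twice, not a double period (which would end weakly at phrase 2).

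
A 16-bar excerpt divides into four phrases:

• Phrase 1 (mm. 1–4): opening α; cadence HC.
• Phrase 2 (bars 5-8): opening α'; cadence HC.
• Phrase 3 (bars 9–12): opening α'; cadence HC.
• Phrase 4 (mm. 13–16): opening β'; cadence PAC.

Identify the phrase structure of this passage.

Four phrases in two halves: the first half (mm. 1-8) ends with a half cadence, the second (mm. 9–16) with a perfect authentic cadence — a large antecedent–consequent pair, i.e. a double period.
Phrase 3 begins with the same material as phrase 1, making it parallel.

parallel double period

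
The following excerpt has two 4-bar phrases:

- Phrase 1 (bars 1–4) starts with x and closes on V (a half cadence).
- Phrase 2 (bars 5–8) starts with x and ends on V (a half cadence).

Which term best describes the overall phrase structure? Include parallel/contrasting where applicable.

Both phrases have the same opening (x) and the same cadence (half cadence): the second is a restatement, not a consequent, so this is a repeated phrase rather than a period.

repeated phrase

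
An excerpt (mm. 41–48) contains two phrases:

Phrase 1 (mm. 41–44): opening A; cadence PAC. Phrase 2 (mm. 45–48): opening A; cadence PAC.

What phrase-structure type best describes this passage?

Both phrases have the same opening (A) and the same cadence (perfect authentic cadence): the second is a restatement, not a consequent, so this is a repeated phrase rather than a period.

repeated phrase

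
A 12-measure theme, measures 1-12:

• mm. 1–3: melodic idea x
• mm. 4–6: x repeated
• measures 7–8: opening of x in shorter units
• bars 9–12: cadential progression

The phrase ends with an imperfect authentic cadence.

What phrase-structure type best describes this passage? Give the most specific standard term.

Basic idea (bars 1–3) + its repetition (mm. 4-6) form the presentation; fragmentation and cadence (mm. 7–12) form the continuation — the 12-bar whole is a sentence.

sentence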